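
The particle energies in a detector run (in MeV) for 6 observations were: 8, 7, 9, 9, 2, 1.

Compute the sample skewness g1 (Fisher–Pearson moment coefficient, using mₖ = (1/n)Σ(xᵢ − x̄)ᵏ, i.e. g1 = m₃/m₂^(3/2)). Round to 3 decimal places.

x̄ = (8 + 7 + 9 + 9 + 2 + 1) / 6 = 6.0000
deviations (xᵢ − x̄): 2.0000, 1.0000, 3.0000, 3.0000, -4.0000, -5.0000
Σ(xᵢ − x̄)² = 64.0000 ⇒ m₂ = 64.0000/6 = 10.66667
Σ(xᵢ − x̄)³ = -126.0000 ⇒ m₃ = -126.0000/6 = -21.00000
m₂^(3/2) = 10.66667^(1.5) = 34.83719
g1 = m₃ / m₂^(3/2) = -21.00000 / 34.83719 ≈ -0.603

-0.603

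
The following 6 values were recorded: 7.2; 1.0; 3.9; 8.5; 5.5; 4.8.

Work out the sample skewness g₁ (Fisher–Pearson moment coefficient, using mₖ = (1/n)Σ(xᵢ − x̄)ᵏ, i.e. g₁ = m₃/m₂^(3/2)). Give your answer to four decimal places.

x̄ = (7.2 + 1.0 + 3.9 + 8.5 + 5.5 + 4.8) / 6 = 5.1500
deviations (xᵢ − x̄): 2.0500, -4.1500, -1.2500, 3.3500, 0.3500, -0.3500
Σ(xᵢ − x̄)² = 34.4550 ⇒ m₂ = 34.4550/6 = 5.74250
Σ(xᵢ − x̄)³ = -27.2160 ⇒ m₃ = -27.2160/6 = -4.53600
m₂^(3/2) = 5.74250^(1.5) = 13.76105
g₁ = m₃ / m₂^(3/2) = -4.53600 / 13.76105 ≈ -0.3296

-0.3296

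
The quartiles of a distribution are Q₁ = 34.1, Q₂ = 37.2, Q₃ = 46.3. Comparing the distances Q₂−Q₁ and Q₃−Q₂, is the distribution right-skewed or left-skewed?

Q₂ − Q₁ = 3.1;  Q₃ − Q₂ = 9.1
Q₃ − Q₂ > Q₂ − Q₁ ⇒ the upper half is more spread out ⇒ right-skewed.

right-skewed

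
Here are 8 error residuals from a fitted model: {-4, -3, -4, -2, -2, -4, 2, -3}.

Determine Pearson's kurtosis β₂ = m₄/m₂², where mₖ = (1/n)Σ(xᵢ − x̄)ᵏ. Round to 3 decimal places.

x̄ = -2.5000
Σ(xᵢ − x̄)² = 28.0000 ⇒ m₂ = 3.50000
Σ(xᵢ − x̄)⁴ = 425.5000 ⇒ m₄ = 53.18750
m₂² = 12.25000
β₂ = m₄/m₂² = 53.18750 / 12.25000 ≈ 4.342

4.342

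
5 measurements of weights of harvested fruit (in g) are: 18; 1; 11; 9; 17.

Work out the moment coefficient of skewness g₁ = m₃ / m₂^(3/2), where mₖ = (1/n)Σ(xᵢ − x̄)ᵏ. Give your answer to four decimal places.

-0.4847

x̄ = (18 + 1 + 11 + 9 + 17) / 5 = 11.2000
deviations (xᵢ − x̄): 6.8000, -10.2000, -0.2000, -2.2000, 5.8000
Σ(xᵢ − x̄)² = 188.8000 ⇒ m₂ = 188.8000/5 = 37.76000
Σ(xᵢ − x̄)³ = -562.3200 ⇒ m₃ = -562.3200/5 = -112.46400
m₂^(3/2) = 37.76000^(1.5) = 232.03205
g₁ = m₃ / m₂^(3/2) = -112.46400 / 232.03205 ≈ -0.4847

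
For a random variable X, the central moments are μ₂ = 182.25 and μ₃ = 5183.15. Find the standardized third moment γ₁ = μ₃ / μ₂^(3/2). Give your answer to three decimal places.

σ = √μ₂ = √182.25 = 13.50000
σ³ = μ₂^(3/2) = 2460.37500
γ₁ = μ₃/σ³ = 5183.15 / 2460.37500 ≈ 2.107

2.107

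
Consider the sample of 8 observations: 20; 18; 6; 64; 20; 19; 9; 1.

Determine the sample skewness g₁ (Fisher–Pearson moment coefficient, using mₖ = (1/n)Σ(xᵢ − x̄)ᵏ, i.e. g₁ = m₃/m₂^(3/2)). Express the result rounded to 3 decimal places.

1.630

x̄ = (20 + 18 + 6 + 64 + 20 + 19 + 9 + 1) / 8 = 19.6250
deviations (xᵢ − x̄): 0.3750, -1.6250, -13.6250, 44.3750, 0.3750, -0.6250, -10.6250, -18.6250
Σ(xᵢ − x̄)² = 2617.8750 ⇒ m₂ = 2617.8750/8 = 327.23438
Σ(xᵢ − x̄)³ = 77186.5313 ⇒ m₃ = 77186.5313/8 = 9648.31641
m₂^(3/2) = 327.23438^(1.5) = 5919.54571
g₁ = m₃ / m₂^(3/2) = 9648.31641 / 5919.54571 ≈ 1.630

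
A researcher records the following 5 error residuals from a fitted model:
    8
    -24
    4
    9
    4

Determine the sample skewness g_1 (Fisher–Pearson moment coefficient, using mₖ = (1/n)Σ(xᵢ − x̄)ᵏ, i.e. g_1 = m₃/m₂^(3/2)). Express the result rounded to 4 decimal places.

x̄ = (8 - 24 + 4 + 9 + 4) / 5 = 0.2000
deviations (xᵢ − x̄): 7.8000, -24.2000, 3.8000, 8.8000, 3.8000
Σ(xᵢ − x̄)² = 752.8000 ⇒ m₂ = 752.8000/5 = 150.56000
Σ(xᵢ − x̄)³ = -12906.7200 ⇒ m₃ = -12906.7200/5 = -2581.34400
m₂^(3/2) = 150.56000^(1.5) = 1847.41476
g_1 = m₃ / m₂^(3/2) = -2581.34400 / 1847.41476 ≈ -1.3973

-1.3973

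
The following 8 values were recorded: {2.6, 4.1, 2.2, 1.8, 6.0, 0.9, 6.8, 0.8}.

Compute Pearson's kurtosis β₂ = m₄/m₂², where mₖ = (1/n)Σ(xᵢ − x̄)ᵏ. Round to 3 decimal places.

1.885

x̄ = 3.1500
Σ(xᵢ − x̄)² = 35.9600 ⇒ m₂ = 4.49500
Σ(xᵢ − x̄)⁴ = 304.6330 ⇒ m₄ = 38.07912
m₂² = 20.20502
β₂ = m₄/m₂² = 38.07912 / 20.20502 ≈ 1.885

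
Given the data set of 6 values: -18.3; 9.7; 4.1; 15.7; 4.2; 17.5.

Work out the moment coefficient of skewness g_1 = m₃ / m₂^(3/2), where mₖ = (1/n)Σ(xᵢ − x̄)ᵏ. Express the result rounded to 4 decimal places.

x̄ = (-18.3 + 9.7 + 4.1 + 15.7 + 4.2 + 17.5) / 6 = 5.4833
deviations (xᵢ − x̄): -23.7833, 4.2167, -1.3833, 10.2167, -1.2833, 12.0167
Σ(xᵢ − x̄)² = 835.7683 ⇒ m₂ = 835.7683/6 = 139.29472
Σ(xᵢ − x̄)³ = -10581.1286 ⇒ m₃ = -10581.1286/6 = -1763.52143
m₂^(3/2) = 139.29472^(1.5) = 1644.00068
g_1 = m₃ / m₂^(3/2) = -1763.52143 / 1644.00068 ≈ -1.0727

-1.0727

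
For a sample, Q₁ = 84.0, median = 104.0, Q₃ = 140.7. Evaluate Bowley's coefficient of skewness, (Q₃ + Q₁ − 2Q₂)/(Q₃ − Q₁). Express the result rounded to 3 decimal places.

0.295

numerator: Q₃ + Q₁ − 2Q₂ = 140.7 + 84.0 − 2×104.0 = 16.7000
denominator: Q₃ − Q₁ = 140.7 − 84.0 = 56.7000
Bowley skewness = 16.7000 / 56.7000 ≈ 0.295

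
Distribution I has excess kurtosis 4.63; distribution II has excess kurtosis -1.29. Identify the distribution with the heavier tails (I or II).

I

Higher excess kurtosis ⇒ heavier tails relative to the normal distribution.
4.63 vs -1.29: the larger is 4.63, so I has heavier tails. (I is leptokurtic — heavier-than-normal tails; the other is platykurtic.)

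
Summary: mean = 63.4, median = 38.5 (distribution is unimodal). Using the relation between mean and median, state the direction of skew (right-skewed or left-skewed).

mean − median = 63.4 − 38.5 = 24.9
mean > median ⇒ the longer tail is on the right ⇒ right-skewed (positively skewed).

right-skewed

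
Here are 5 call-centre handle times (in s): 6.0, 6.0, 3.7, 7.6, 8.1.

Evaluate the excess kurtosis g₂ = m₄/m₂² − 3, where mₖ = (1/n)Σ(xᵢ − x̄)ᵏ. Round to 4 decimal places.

x̄ = 6.2800
Σ(xᵢ − x̄)² = 11.8680 ⇒ m₂ = 2.37360
Σ(xᵢ − x̄)⁴ = 58.3279 ⇒ m₄ = 11.66558
m₂² = 5.63398
g₂ = m₄/m₂² − 3 = 2.07058 − 3 ≈ -0.9294

-0.9294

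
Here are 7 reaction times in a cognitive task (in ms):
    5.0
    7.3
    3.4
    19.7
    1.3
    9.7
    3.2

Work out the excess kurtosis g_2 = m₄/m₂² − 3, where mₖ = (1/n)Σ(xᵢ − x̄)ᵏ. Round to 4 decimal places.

x̄ = 7.0857
Σ(xᵢ − x̄)² = 232.5086 ⇒ m₂ = 33.21551
Σ(xᵢ − x̄)⁴ = 26917.9288 ⇒ m₄ = 3845.41840
m₂² = 1103.27012
g_2 = m₄/m₂² − 3 = 3.48547 − 3 ≈ 0.4855

0.4855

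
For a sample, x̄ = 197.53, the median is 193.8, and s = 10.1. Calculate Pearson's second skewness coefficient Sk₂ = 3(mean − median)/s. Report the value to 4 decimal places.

1.1079

Sk₂ = 3(197.53 − 193.8) / 10.1 = 3 × 3.7300 / 10.1
    = 11.1900 / 10.1 ≈ 1.1079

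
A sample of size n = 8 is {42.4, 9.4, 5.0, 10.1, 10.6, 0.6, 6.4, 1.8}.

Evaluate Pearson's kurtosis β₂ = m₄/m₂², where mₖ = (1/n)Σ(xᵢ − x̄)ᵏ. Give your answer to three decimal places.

5.302

x̄ = 10.7875
Σ(xᵢ − x̄)² = 1239.0887 ⇒ m₂ = 154.88609
Σ(xᵢ − x̄)⁴ = 1017493.1442 ⇒ m₄ = 127186.64302
m₂² = 23989.70204
β₂ = m₄/m₂² = 127186.64302 / 23989.70204 ≈ 5.302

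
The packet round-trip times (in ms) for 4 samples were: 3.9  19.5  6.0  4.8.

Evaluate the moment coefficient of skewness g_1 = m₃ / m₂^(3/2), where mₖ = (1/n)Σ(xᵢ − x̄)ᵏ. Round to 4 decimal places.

1.1078

x̄ = (3.9 + 19.5 + 6.0 + 4.8) / 4 = 8.5500
deviations (xᵢ − x̄): -4.6500, 10.9500, -2.5500, -3.7500
Σ(xᵢ − x̄)² = 162.0900 ⇒ m₂ = 162.0900/4 = 40.52250
Σ(xᵢ − x̄)³ = 1143.0720 ⇒ m₃ = 1143.0720/4 = 285.76800
m₂^(3/2) = 40.52250^(1.5) = 257.95524
g_1 = m₃ / m₂^(3/2) = 285.76800 / 257.95524 ≈ 1.1078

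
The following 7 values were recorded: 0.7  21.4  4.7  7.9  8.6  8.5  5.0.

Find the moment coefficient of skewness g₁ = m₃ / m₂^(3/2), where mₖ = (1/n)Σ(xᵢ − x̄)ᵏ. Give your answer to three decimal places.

x̄ = (0.7 + 21.4 + 4.7 + 7.9 + 8.6 + 8.5 + 5.0) / 7 = 8.1143
deviations (xᵢ − x̄): -7.4143, 13.2857, -3.4143, -0.2143, 0.4857, 0.3857, -3.1143
Σ(xᵢ − x̄)² = 253.2686 ⇒ m₂ = 253.2686/7 = 36.18122
Σ(xᵢ − x̄)³ = 1867.6446 ⇒ m₃ = 1867.6446/7 = 266.80637
m₂^(3/2) = 36.18122^(1.5) = 217.63307
g₁ = m₃ / m₂^(3/2) = 266.80637 / 217.63307 ≈ 1.226

1.226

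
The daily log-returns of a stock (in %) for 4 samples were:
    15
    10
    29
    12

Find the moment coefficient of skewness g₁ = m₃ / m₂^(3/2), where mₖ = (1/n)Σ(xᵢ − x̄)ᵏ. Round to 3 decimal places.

x̄ = (15 + 10 + 29 + 12) / 4 = 16.5000
deviations (xᵢ − x̄): -1.5000, -6.5000, 12.5000, -4.5000
Σ(xᵢ − x̄)² = 221.0000 ⇒ m₂ = 221.0000/4 = 55.25000
Σ(xᵢ − x̄)³ = 1584.0000 ⇒ m₃ = 1584.0000/4 = 396.00000
m₂^(3/2) = 55.25000^(1.5) = 410.67515
g₁ = m₃ / m₂^(3/2) = 396.00000 / 410.67515 ≈ 0.964

0.964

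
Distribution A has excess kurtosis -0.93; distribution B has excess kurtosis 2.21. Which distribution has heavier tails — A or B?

Higher excess kurtosis ⇒ heavier tails relative to the normal distribution.
-0.93 vs 2.21: the larger is 2.21, so B has heavier tails. (B is leptokurtic — heavier-than-normal tails; the other is platykurtic.)

B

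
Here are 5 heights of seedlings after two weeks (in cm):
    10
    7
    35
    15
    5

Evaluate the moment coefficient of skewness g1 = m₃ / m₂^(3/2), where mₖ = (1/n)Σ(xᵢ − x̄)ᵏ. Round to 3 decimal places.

1.166

x̄ = (10 + 7 + 35 + 15 + 5) / 5 = 14.4000
deviations (xᵢ − x̄): -4.4000, -7.4000, 20.6000, 0.6000, -9.4000
Σ(xᵢ − x̄)² = 587.2000 ⇒ m₂ = 587.2000/5 = 117.44000
Σ(xᵢ − x̄)³ = 7421.0400 ⇒ m₃ = 7421.0400/5 = 1484.20800
m₂^(3/2) = 117.44000^(1.5) = 1272.69420
g1 = m₃ / m₂^(3/2) = 1484.20800 / 1272.69420 ≈ 1.166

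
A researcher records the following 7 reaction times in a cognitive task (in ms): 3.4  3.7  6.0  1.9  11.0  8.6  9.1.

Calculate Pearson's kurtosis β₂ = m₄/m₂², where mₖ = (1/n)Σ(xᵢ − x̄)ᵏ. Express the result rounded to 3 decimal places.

1.540

x̄ = 6.2429
Σ(xᵢ − x̄)² = 69.8171 ⇒ m₂ = 9.97388
Σ(xᵢ − x̄)⁴ = 1072.4901 ⇒ m₄ = 153.21287
m₂² = 99.47823
β₂ = m₄/m₂² = 153.21287 / 99.47823 ≈ 1.540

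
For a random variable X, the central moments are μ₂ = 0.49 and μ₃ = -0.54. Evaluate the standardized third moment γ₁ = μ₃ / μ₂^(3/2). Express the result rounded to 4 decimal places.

σ = √μ₂ = √0.49 = 0.70000
σ³ = μ₂^(3/2) = 0.34300
γ₁ = μ₃/σ³ = -0.54 / 0.34300 ≈ -1.5743

-1.5743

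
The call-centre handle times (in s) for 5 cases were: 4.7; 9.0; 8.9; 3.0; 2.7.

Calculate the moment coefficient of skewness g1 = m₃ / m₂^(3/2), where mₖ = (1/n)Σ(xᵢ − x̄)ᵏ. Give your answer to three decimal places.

x̄ = (4.7 + 9.0 + 8.9 + 3.0 + 2.7) / 5 = 5.6600
deviations (xᵢ − x̄): -0.9600, 3.3400, 3.2400, -2.6600, -2.9600
Σ(xᵢ − x̄)² = 38.4120 ⇒ m₂ = 38.4120/5 = 7.68240
Σ(xᵢ − x̄)³ = 25.6318 ⇒ m₃ = 25.6318/5 = 5.12635
m₂^(3/2) = 7.68240^(1.5) = 21.29342
g1 = m₃ / m₂^(3/2) = 5.12635 / 21.29342 ≈ 0.241

0.241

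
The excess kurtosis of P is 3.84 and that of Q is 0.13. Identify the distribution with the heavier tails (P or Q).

Higher excess kurtosis ⇒ heavier tails relative to the normal distribution.
3.84 vs 0.13: the larger is 3.84, so P has heavier tails.

P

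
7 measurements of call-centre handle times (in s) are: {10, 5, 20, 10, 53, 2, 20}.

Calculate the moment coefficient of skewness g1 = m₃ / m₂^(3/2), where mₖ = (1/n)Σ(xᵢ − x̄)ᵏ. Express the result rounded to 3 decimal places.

1.414

x̄ = (10 + 5 + 20 + 10 + 53 + 2 + 20) / 7 = 17.1429
deviations (xᵢ − x̄): -7.1429, -12.1429, 2.8571, -7.1429, 35.8571, -15.1429, 2.8571
Σ(xᵢ − x̄)² = 1780.8571 ⇒ m₂ = 1780.8571/7 = 254.40816
Σ(xᵢ − x̄)³ = 40157.7551 ⇒ m₃ = 40157.7551/7 = 5736.82216
m₂^(3/2) = 254.40816^(1.5) = 4057.85537
g1 = m₃ / m₂^(3/2) = 5736.82216 / 4057.85537 ≈ 1.414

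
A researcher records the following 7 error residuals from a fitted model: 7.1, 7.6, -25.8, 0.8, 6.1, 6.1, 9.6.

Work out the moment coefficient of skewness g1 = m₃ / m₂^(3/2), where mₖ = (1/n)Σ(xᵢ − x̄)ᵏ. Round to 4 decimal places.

-1.8531

x̄ = (7.1 + 7.6 - 25.8 + 0.8 + 6.1 + 6.1 + 9.6) / 7 = 1.6429
deviations (xᵢ − x̄): 5.4571, 5.9571, -27.4429, -0.8429, 4.4571, 4.4571, 7.9571
Σ(xᵢ − x̄)² = 922.1371 ⇒ m₂ = 922.1371/7 = 131.73388
Σ(xᵢ − x̄)³ = -19613.2720 ⇒ m₃ = -19613.2720/7 = -2801.89601
m₂^(3/2) = 131.73388^(1.5) = 1511.98058
g1 = m₃ / m₂^(3/2) = -2801.89601 / 1511.98058 ≈ -1.8531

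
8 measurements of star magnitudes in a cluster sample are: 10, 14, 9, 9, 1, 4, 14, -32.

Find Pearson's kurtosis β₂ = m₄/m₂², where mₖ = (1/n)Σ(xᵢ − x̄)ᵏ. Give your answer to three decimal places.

5.182

x̄ = 3.6250
Σ(xᵢ − x̄)² = 1589.8750 ⇒ m₂ = 198.73438
Σ(xᵢ − x̄)⁴ = 1637259.4316 ⇒ m₄ = 204657.42896
m₂² = 39495.35181
β₂ = m₄/m₂² = 204657.42896 / 39495.35181 ≈ 5.182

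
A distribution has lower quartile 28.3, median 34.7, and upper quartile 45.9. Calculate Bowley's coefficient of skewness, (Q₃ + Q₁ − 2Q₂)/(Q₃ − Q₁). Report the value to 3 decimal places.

numerator: Q₃ + Q₁ − 2Q₂ = 45.9 + 28.3 − 2×34.7 = 4.8000
denominator: Q₃ − Q₁ = 45.9 − 28.3 = 17.6000
Bowley skewness = 4.8000 / 17.6000 ≈ 0.273

0.273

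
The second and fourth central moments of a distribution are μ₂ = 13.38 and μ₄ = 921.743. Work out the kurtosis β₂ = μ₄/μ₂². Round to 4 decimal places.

5.1487

μ₂² = 13.38² = 179.02440
μ₄/μ₂² = 921.743 / 179.02440 = 5.14870
β₂ ≈ 5.1487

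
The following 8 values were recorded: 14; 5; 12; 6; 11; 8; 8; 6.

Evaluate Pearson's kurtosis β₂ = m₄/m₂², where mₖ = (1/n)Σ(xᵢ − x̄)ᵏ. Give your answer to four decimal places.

x̄ = 8.7500
Σ(xᵢ − x̄)² = 73.5000 ⇒ m₂ = 9.18750
Σ(xᵢ − x̄)⁴ = 1209.6563 ⇒ m₄ = 151.20703
m₂² = 84.41016
β₂ = m₄/m₂² = 151.20703 / 84.41016 ≈ 1.7913

1.7913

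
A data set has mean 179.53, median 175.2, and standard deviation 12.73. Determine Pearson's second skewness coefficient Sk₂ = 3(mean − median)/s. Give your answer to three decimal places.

Sk₂ = 3(179.53 − 175.2) / 12.73 = 3 × 4.3300 / 12.73
    = 12.9900 / 12.73 ≈ 1.020

1.020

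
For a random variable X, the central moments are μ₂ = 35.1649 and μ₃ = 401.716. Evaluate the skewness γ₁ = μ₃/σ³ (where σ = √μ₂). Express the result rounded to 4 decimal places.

σ = √μ₂ = √35.1649 = 5.93000
σ³ = μ₂^(3/2) = 208.52786
γ₁ = μ₃/σ³ = 401.716 / 208.52786 ≈ 1.9264

1.9264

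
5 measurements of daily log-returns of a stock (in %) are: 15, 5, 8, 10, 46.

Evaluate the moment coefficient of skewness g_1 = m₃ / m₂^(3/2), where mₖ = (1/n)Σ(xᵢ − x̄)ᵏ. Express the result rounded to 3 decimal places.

x̄ = (15 + 5 + 8 + 10 + 46) / 5 = 16.8000
deviations (xᵢ − x̄): -1.8000, -11.8000, -8.8000, -6.8000, 29.2000
Σ(xᵢ − x̄)² = 1118.8000 ⇒ m₂ = 1118.8000/5 = 223.76000
Σ(xᵢ − x̄)³ = 22252.3200 ⇒ m₃ = 22252.3200/5 = 4450.46400
m₂^(3/2) = 223.76000^(1.5) = 3347.13848
g_1 = m₃ / m₂^(3/2) = 4450.46400 / 3347.13848 ≈ 1.330

1.330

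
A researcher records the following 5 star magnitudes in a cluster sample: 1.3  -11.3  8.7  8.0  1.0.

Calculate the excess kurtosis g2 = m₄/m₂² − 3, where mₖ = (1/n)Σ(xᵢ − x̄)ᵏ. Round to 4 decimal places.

-0.6340

x̄ = 1.5400
Σ(xᵢ − x̄)² = 258.2120 ⇒ m₂ = 51.64240
Σ(xᵢ − x̄)⁴ = 31550.4426 ⇒ m₄ = 6310.08852
m₂² = 2666.93748
g2 = m₄/m₂² − 3 = 2.36604 − 3 ≈ -0.6340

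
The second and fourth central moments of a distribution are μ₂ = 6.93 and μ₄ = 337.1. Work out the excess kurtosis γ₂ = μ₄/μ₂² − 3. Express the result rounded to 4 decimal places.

μ₂² = 6.93² = 48.02490
μ₄/μ₂² = 337.1 / 48.02490 = 7.01928
γ₂ = 7.01928 − 3 ≈ 4.0193

4.0193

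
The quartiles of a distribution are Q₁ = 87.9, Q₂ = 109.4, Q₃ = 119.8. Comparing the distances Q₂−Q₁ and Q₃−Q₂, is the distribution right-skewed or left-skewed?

left-skewed

Q₂ − Q₁ = 21.5;  Q₃ − Q₂ = 10.4
Q₂ − Q₁ > Q₃ − Q₂ ⇒ the lower half is more spread out ⇒ left-skewed.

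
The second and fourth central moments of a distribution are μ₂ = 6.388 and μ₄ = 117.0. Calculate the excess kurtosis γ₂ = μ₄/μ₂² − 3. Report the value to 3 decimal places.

μ₂² = 6.388² = 40.80654
μ₄/μ₂² = 117.0 / 40.80654 = 2.86719
γ₂ = 2.86719 − 3 ≈ -0.133

-0.133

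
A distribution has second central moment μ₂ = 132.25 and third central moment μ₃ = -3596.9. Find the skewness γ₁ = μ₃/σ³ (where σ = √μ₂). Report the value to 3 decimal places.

-2.365

σ = √μ₂ = √132.25 = 11.50000
σ³ = μ₂^(3/2) = 1520.87500
γ₁ = μ₃/σ³ = -3596.9 / 1520.87500 ≈ -2.365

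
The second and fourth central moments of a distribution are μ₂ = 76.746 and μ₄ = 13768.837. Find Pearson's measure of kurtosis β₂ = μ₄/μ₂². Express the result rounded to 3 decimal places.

μ₂² = 76.746² = 5889.94852
μ₄/μ₂² = 13768.837 / 5889.94852 = 2.33768
β₂ ≈ 2.338

2.338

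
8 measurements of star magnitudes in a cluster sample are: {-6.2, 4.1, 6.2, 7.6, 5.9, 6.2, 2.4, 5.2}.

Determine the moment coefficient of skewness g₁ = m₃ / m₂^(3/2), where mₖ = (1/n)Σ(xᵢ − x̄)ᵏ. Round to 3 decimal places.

x̄ = (-6.2 + 4.1 + 6.2 + 7.6 + 5.9 + 6.2 + 2.4 + 5.2) / 8 = 3.9250
deviations (xᵢ − x̄): -10.1250, 0.1750, 2.2750, 3.6750, 1.9750, 2.2750, -1.5250, 1.2750
Σ(xᵢ − x̄)² = 134.2550 ⇒ m₂ = 134.2550/8 = 16.78188
Σ(xᵢ − x̄)³ = -958.5533 ⇒ m₃ = -958.5533/8 = -119.81916
m₂^(3/2) = 16.78188^(1.5) = 68.74810
g₁ = m₃ / m₂^(3/2) = -119.81916 / 68.74810 ≈ -1.743

-1.743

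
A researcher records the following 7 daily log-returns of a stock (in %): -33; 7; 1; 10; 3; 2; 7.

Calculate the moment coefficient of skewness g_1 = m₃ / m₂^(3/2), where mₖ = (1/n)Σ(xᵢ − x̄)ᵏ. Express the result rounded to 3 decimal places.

-1.838

x̄ = (-33 + 7 + 1 + 10 + 3 + 2 + 7) / 7 = -0.4286
deviations (xᵢ − x̄): -32.5714, 7.4286, 1.4286, 10.4286, 3.4286, 2.4286, 7.4286
Σ(xᵢ − x̄)² = 1299.7143 ⇒ m₂ = 1299.7143/7 = 185.67347
Σ(xᵢ − x̄)³ = -32543.3878 ⇒ m₃ = -32543.3878/7 = -4649.05539
m₂^(3/2) = 185.67347^(1.5) = 2530.02480
g_1 = m₃ / m₂^(3/2) = -4649.05539 / 2530.02480 ≈ -1.838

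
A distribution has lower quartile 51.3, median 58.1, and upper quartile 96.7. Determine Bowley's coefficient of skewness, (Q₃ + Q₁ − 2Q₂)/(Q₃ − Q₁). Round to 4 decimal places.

numerator: Q₃ + Q₁ − 2Q₂ = 96.7 + 51.3 − 2×58.1 = 31.8000
denominator: Q₃ − Q₁ = 96.7 − 51.3 = 45.4000
Bowley skewness = 31.8000 / 45.4000 ≈ 0.7004

0.7004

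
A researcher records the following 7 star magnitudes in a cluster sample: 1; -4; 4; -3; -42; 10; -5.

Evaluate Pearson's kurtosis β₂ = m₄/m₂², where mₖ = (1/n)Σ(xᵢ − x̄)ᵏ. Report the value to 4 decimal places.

4.3622

x̄ = -5.5714
Σ(xᵢ − x̄)² = 1713.7143 ⇒ m₂ = 244.81633
Σ(xᵢ − x̄)⁴ = 1830136.2915 ⇒ m₄ = 261448.04165
m₂² = 59935.03374
β₂ = m₄/m₂² = 261448.04165 / 59935.03374 ≈ 4.3622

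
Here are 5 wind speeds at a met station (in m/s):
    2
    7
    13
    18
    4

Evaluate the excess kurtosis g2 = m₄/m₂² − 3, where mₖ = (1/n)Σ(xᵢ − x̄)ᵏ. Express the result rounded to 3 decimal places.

-1.338

x̄ = 8.8000
Σ(xᵢ − x̄)² = 174.8000 ⇒ m₂ = 34.96000
Σ(xᵢ − x̄)⁴ = 10154.5760 ⇒ m₄ = 2030.91520
m₂² = 1222.20160
g2 = m₄/m₂² − 3 = 1.66169 − 3 ≈ -1.338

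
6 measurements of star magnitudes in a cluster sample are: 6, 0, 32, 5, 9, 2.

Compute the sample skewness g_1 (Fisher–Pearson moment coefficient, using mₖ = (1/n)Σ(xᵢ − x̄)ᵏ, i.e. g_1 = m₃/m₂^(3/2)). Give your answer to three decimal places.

x̄ = (6 + 0 + 32 + 5 + 9 + 2) / 6 = 9.0000
deviations (xᵢ − x̄): -3.0000, -9.0000, 23.0000, -4.0000, 0.0000, -7.0000
Σ(xᵢ − x̄)² = 684.0000 ⇒ m₂ = 684.0000/6 = 114.00000
Σ(xᵢ − x̄)³ = 11004.0000 ⇒ m₃ = 11004.0000/6 = 1834.00000
m₂^(3/2) = 114.00000^(1.5) = 1217.18692
g_1 = m₃ / m₂^(3/2) = 1834.00000 / 1217.18692 ≈ 1.507

1.507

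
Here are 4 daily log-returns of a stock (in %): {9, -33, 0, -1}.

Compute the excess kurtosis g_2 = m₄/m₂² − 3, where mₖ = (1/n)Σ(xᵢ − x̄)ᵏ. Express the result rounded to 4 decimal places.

x̄ = -6.2500
Σ(xᵢ − x̄)² = 1014.7500 ⇒ m₂ = 253.68750
Σ(xᵢ − x̄)⁴ = 568400.5781 ⇒ m₄ = 142100.14453
m₂² = 64357.34766
g_2 = m₄/m₂² − 3 = 2.20799 − 3 ≈ -0.7920

-0.7920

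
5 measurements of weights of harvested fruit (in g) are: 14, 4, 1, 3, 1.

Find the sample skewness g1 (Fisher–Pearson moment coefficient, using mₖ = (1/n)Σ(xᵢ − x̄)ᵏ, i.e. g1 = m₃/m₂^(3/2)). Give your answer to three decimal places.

x̄ = (14 + 4 + 1 + 3 + 1) / 5 = 4.6000
deviations (xᵢ − x̄): 9.4000, -0.6000, -3.6000, -1.6000, -3.6000
Σ(xᵢ − x̄)² = 117.2000 ⇒ m₂ = 117.2000/5 = 23.44000
Σ(xᵢ − x̄)³ = 732.9600 ⇒ m₃ = 732.9600/5 = 146.59200
m₂^(3/2) = 23.44000^(1.5) = 113.48446
g1 = m₃ / m₂^(3/2) = 146.59200 / 113.48446 ≈ 1.292

1.292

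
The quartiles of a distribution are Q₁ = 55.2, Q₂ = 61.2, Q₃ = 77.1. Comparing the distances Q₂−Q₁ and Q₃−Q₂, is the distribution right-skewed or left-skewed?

Q₂ − Q₁ = 6.0;  Q₃ − Q₂ = 15.9
Q₃ − Q₂ > Q₂ − Q₁ ⇒ the upper half is more spread out ⇒ right-skewed.

right-skewed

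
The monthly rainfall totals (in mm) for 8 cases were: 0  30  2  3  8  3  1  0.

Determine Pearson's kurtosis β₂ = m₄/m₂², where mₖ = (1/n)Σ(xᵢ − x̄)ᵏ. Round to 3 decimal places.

5.415

x̄ = 5.8750
Σ(xᵢ − x̄)² = 710.8750 ⇒ m₂ = 88.85938
Σ(xᵢ − x̄)⁴ = 342072.1504 ⇒ m₄ = 42759.01880
m₂² = 7895.98853
β₂ = m₄/m₂² = 42759.01880 / 7895.98853 ≈ 5.415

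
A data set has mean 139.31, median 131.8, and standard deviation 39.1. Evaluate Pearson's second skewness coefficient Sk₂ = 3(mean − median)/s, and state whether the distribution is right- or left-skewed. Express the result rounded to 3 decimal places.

0.576, right-skewed

Sk₂ = 3(139.31 − 131.8) / 39.1 = 3 × 7.5100 / 39.1
    = 22.5300 / 39.1 ≈ 0.576
Sk₂ > 0 ⇒ mean > median ⇒ right-skewed (positive skew).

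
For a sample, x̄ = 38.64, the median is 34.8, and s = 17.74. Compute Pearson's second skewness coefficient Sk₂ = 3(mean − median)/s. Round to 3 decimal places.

0.649

Sk₂ = 3(38.64 − 34.8) / 17.74 = 3 × 3.8400 / 17.74
    = 11.5200 / 17.74 ≈ 0.649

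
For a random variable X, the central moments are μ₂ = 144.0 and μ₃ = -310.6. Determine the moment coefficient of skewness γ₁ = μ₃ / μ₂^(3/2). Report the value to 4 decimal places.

-0.1797

σ = √μ₂ = √144.0 = 12.00000
σ³ = μ₂^(3/2) = 1728.00000
γ₁ = μ₃/σ³ = -310.6 / 1728.00000 ≈ -0.1797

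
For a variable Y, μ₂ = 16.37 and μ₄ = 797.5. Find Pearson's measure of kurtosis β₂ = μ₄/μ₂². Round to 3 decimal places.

μ₂² = 16.37² = 267.97690
μ₄/μ₂² = 797.5 / 267.97690 = 2.97600
β₂ ≈ 2.976

2.976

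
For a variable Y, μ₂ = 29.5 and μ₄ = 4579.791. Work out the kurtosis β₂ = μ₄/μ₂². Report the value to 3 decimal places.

5.263

μ₂² = 29.5² = 870.25000
μ₄/μ₂² = 4579.791 / 870.25000 = 5.26262
β₂ ≈ 5.263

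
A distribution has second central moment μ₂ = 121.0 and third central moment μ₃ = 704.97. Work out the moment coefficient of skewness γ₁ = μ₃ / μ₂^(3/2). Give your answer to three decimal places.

σ = √μ₂ = √121.0 = 11.00000
σ³ = μ₂^(3/2) = 1331.00000
γ₁ = μ₃/σ³ = 704.97 / 1331.00000 ≈ 0.530

0.530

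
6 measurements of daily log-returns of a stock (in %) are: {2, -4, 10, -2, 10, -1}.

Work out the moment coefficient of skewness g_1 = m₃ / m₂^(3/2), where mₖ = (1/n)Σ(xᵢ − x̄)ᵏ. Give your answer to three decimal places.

x̄ = (2 - 4 + 10 - 2 + 10 - 1) / 6 = 2.5000
deviations (xᵢ − x̄): -0.5000, -6.5000, 7.5000, -4.5000, 7.5000, -3.5000
Σ(xᵢ − x̄)² = 187.5000 ⇒ m₂ = 187.5000/6 = 31.25000
Σ(xᵢ − x̄)³ = 435.0000 ⇒ m₃ = 435.0000/6 = 72.50000
m₂^(3/2) = 31.25000^(1.5) = 174.69281
g_1 = m₃ / m₂^(3/2) = 72.50000 / 174.69281 ≈ 0.415

0.415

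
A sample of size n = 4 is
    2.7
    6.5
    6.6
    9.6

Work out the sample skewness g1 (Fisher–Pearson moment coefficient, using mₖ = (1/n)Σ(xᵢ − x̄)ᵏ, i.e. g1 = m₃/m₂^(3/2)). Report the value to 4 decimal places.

x̄ = (2.7 + 6.5 + 6.6 + 9.6) / 4 = 6.3500
deviations (xᵢ − x̄): -3.6500, 0.1500, 0.2500, 3.2500
Σ(xᵢ − x̄)² = 23.9700 ⇒ m₂ = 23.9700/4 = 5.99250
Σ(xᵢ − x̄)³ = -14.2800 ⇒ m₃ = -14.2800/4 = -3.57000
m₂^(3/2) = 5.99250^(1.5) = 14.66939
g1 = m₃ / m₂^(3/2) = -3.57000 / 14.66939 ≈ -0.2434

-0.2434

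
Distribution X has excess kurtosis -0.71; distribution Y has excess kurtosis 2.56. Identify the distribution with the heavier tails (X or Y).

Y

Higher excess kurtosis ⇒ heavier tails relative to the normal distribution.
-0.71 vs 2.56: the larger is 2.56, so Y has heavier tails. (Y is leptokurtic — heavier-than-normal tails; the other is platykurtic.)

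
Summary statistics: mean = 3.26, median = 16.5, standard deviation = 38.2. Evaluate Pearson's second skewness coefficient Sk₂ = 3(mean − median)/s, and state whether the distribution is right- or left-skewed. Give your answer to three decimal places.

Sk₂ = 3(3.26 − 16.5) / 38.2 = 3 × -13.2400 / 38.2
    = -39.7200 / 38.2 ≈ -1.040
Sk₂ < 0 ⇒ mean < median ⇒ left-skewed (negative skew).

-1.040, left-skewed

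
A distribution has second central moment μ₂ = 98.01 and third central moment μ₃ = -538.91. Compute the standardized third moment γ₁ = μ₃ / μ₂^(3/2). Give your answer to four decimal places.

σ = √μ₂ = √98.01 = 9.90000
σ³ = μ₂^(3/2) = 970.29900
γ₁ = μ₃/σ³ = -538.91 / 970.29900 ≈ -0.5554

-0.5554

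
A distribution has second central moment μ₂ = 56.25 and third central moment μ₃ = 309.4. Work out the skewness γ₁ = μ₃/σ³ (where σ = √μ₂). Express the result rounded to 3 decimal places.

0.733

σ = √μ₂ = √56.25 = 7.50000
σ³ = μ₂^(3/2) = 421.87500
γ₁ = μ₃/σ³ = 309.4 / 421.87500 ≈ 0.733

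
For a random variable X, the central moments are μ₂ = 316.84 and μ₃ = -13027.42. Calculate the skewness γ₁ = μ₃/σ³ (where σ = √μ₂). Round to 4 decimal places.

-2.3099

σ = √μ₂ = √316.84 = 17.80000
σ³ = μ₂^(3/2) = 5639.75200
γ₁ = μ₃/σ³ = -13027.42 / 5639.75200 ≈ -2.3099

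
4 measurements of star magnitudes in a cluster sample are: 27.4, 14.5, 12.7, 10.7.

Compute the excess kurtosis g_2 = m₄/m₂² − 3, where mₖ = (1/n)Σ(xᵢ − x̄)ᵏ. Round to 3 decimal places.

-0.774

x̄ = 16.3250
Σ(xᵢ − x̄)² = 170.7675 ⇒ m₂ = 42.69188
Σ(xᵢ − x̄)⁴ = 16229.3006 ⇒ m₄ = 4057.32515
m₂² = 1822.59619
g_2 = m₄/m₂² − 3 = 2.22612 − 3 ≈ -0.774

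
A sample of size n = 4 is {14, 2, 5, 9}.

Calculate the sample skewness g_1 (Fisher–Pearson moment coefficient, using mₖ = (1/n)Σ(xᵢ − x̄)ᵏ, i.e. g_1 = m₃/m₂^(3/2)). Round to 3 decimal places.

0.263

x̄ = (14 + 2 + 5 + 9) / 4 = 7.5000
deviations (xᵢ − x̄): 6.5000, -5.5000, -2.5000, 1.5000
Σ(xᵢ − x̄)² = 81.0000 ⇒ m₂ = 81.0000/4 = 20.25000
Σ(xᵢ − x̄)³ = 96.0000 ⇒ m₃ = 96.0000/4 = 24.00000
m₂^(3/2) = 20.25000^(1.5) = 91.12500
g_1 = m₃ / m₂^(3/2) = 24.00000 / 91.12500 ≈ 0.263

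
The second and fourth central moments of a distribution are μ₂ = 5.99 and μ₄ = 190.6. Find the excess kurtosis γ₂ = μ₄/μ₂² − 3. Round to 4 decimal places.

2.3121

μ₂² = 5.99² = 35.88010
μ₄/μ₂² = 190.6 / 35.88010 = 5.31214
γ₂ = 5.31214 − 3 ≈ 2.3121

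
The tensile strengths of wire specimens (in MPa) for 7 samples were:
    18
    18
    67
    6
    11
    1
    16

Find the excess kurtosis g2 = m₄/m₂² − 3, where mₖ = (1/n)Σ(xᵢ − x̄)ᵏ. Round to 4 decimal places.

1.4358

x̄ = 19.5714
Σ(xᵢ − x̄)² = 2869.7143 ⇒ m₂ = 409.95918
Σ(xᵢ − x̄)⁴ = 5218563.3936 ⇒ m₄ = 745509.05623
m₂² = 168066.53228
g2 = m₄/m₂² − 3 = 4.43580 − 3 ≈ 1.4358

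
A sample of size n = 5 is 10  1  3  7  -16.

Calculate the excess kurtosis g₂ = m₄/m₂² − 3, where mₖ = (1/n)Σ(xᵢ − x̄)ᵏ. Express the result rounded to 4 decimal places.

-0.2816

x̄ = 1.0000
Σ(xᵢ − x̄)² = 410.0000 ⇒ m₂ = 82.00000
Σ(xᵢ − x̄)⁴ = 91394.0000 ⇒ m₄ = 18278.80000
m₂² = 6724.00000
g₂ = m₄/m₂² − 3 = 2.71844 − 3 ≈ -0.2816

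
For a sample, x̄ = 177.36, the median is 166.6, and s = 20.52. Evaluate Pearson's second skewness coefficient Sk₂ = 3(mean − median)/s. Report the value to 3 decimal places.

Sk₂ = 3(177.36 − 166.6) / 20.52 = 3 × 10.7600 / 20.52
    = 32.2800 / 20.52 ≈ 1.573

1.573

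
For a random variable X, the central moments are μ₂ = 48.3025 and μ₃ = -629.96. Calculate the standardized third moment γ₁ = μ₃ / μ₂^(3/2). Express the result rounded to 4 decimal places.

σ = √μ₂ = √48.3025 = 6.95000
σ³ = μ₂^(3/2) = 335.70238
γ₁ = μ₃/σ³ = -629.96 / 335.70238 ≈ -1.8765

-1.8765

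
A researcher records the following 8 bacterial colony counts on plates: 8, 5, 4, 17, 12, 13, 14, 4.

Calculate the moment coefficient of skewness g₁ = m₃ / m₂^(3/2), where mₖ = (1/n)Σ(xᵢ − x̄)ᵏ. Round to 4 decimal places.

x̄ = (8 + 5 + 4 + 17 + 12 + 13 + 14 + 4) / 8 = 9.6250
deviations (xᵢ − x̄): -1.6250, -4.6250, -5.6250, 7.3750, 2.3750, 3.3750, 4.3750, -5.6250
Σ(xᵢ − x̄)² = 177.8750 ⇒ m₂ = 177.8750/8 = 22.23438
Σ(xᵢ − x̄)³ = 77.5313 ⇒ m₃ = 77.5313/8 = 9.69141
m₂^(3/2) = 22.23438^(1.5) = 104.84251
g₁ = m₃ / m₂^(3/2) = 9.69141 / 104.84251 ≈ 0.0924

0.0924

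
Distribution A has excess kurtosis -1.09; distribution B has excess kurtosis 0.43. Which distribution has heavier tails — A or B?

Higher excess kurtosis ⇒ heavier tails relative to the normal distribution.
-1.09 vs 0.43: the larger is 0.43, so B has heavier tails. (B is leptokurtic — heavier-than-normal tails; the other is platykurtic.)

B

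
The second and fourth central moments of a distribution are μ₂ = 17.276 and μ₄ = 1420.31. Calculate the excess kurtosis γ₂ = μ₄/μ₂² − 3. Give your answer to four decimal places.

1.7588

μ₂² = 17.276² = 298.46018
μ₄/μ₂² = 1420.31 / 298.46018 = 4.75879
γ₂ = 4.75879 − 3 ≈ 1.7588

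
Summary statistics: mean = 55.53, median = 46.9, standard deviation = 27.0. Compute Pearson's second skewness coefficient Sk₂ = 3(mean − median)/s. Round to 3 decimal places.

Sk₂ = 3(55.53 − 46.9) / 27.0 = 3 × 8.6300 / 27.0
    = 25.8900 / 27.0 ≈ 0.959

0.959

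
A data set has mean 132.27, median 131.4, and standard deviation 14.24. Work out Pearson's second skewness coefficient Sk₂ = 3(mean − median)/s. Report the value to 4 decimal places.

0.1833

Sk₂ = 3(132.27 − 131.4) / 14.24 = 3 × 0.8700 / 14.24
    = 2.6100 / 14.24 ≈ 0.1833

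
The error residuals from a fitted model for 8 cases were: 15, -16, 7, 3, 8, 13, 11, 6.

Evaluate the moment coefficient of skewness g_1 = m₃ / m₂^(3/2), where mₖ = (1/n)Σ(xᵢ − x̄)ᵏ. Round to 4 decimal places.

x̄ = (15 - 16 + 7 + 3 + 8 + 13 + 11 + 6) / 8 = 5.8750
deviations (xᵢ − x̄): 9.1250, -21.8750, 1.1250, -2.8750, 2.1250, 7.1250, 5.1250, 0.1250
Σ(xᵢ − x̄)² = 652.8750 ⇒ m₂ = 652.8750/8 = 81.60938
Σ(xᵢ − x̄)³ = -9224.1563 ⇒ m₃ = -9224.1563/8 = -1153.01953
m₂^(3/2) = 81.60938^(1.5) = 737.24202
g_1 = m₃ / m₂^(3/2) = -1153.01953 / 737.24202 ≈ -1.5640

-1.5640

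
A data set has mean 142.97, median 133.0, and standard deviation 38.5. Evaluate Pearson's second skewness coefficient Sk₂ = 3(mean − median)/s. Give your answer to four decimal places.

0.7769

Sk₂ = 3(142.97 − 133.0) / 38.5 = 3 × 9.9700 / 38.5
    = 29.9100 / 38.5 ≈ 0.7769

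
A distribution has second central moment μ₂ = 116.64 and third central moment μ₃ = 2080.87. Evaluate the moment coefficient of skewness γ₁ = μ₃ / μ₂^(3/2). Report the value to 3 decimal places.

1.652

σ = √μ₂ = √116.64 = 10.80000
σ³ = μ₂^(3/2) = 1259.71200
γ₁ = μ₃/σ³ = 2080.87 / 1259.71200 ≈ 1.652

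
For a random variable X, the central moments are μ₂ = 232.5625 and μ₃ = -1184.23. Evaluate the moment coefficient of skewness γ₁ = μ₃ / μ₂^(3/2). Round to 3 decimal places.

σ = √μ₂ = √232.5625 = 15.25000
σ³ = μ₂^(3/2) = 3546.57813
γ₁ = μ₃/σ³ = -1184.23 / 3546.57813 ≈ -0.334

-0.334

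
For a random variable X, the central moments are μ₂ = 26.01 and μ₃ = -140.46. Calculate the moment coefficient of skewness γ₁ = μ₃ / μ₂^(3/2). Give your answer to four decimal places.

σ = √μ₂ = √26.01 = 5.10000
σ³ = μ₂^(3/2) = 132.65100
γ₁ = μ₃/σ³ = -140.46 / 132.65100 ≈ -1.0589

-1.0589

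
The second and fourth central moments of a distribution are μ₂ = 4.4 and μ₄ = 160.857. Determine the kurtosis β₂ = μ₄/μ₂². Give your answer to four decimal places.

8.3087

μ₂² = 4.4² = 19.36000
μ₄/μ₂² = 160.857 / 19.36000 = 8.30873
β₂ ≈ 8.3087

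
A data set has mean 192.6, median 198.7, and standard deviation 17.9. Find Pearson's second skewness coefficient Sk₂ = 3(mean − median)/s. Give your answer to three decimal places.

-1.022

Sk₂ = 3(192.6 − 198.7) / 17.9 = 3 × -6.1000 / 17.9
    = -18.3000 / 17.9 ≈ -1.022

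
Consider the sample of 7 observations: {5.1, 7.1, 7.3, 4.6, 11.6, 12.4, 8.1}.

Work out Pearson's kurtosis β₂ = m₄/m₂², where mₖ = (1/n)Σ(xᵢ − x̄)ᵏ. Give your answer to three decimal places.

1.805

x̄ = 8.0286
Σ(xᵢ − x̄)² = 53.5943 ⇒ m₂ = 7.65633
Σ(xᵢ − x̄)⁴ = 740.6259 ⇒ m₄ = 105.80370
m₂² = 58.61934
β₂ = m₄/m₂² = 105.80370 / 58.61934 ≈ 1.805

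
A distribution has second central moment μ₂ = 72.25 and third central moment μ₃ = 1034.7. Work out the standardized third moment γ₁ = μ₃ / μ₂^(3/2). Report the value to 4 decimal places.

σ = √μ₂ = √72.25 = 8.50000
σ³ = μ₂^(3/2) = 614.12500
γ₁ = μ₃/σ³ = 1034.7 / 614.12500 ≈ 1.6848

1.6848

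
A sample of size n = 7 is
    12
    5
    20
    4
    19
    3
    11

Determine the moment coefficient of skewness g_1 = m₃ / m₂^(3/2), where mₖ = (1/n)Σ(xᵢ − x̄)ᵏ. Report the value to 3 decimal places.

x̄ = (12 + 5 + 20 + 4 + 19 + 3 + 11) / 7 = 10.5714
deviations (xᵢ − x̄): 1.4286, -5.5714, 9.4286, -6.5714, 8.4286, -7.5714, 0.4286
Σ(xᵢ − x̄)² = 293.7143 ⇒ m₂ = 293.7143/7 = 41.95918
Σ(xᵢ − x̄)³ = 549.1837 ⇒ m₃ = 549.1837/7 = 78.45481
m₂^(3/2) = 41.95918^(1.5) = 271.79443
g_1 = m₃ / m₂^(3/2) = 78.45481 / 271.79443 ≈ 0.289

0.289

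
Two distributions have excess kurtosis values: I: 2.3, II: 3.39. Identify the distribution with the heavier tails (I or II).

II

Higher excess kurtosis ⇒ heavier tails relative to the normal distribution.
2.3 vs 3.39: the larger is 3.39, so II has heavier tails.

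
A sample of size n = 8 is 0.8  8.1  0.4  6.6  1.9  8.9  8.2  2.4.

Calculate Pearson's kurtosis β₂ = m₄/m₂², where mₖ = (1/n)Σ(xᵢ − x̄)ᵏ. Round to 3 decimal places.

1.203

x̄ = 4.6625
Σ(xᵢ − x̄)² = 91.8788 ⇒ m₂ = 11.48484
Σ(xᵢ − x̄)⁴ = 1269.8741 ⇒ m₄ = 158.73427
m₂² = 131.90164
β₂ = m₄/m₂² = 158.73427 / 131.90164 ≈ 1.203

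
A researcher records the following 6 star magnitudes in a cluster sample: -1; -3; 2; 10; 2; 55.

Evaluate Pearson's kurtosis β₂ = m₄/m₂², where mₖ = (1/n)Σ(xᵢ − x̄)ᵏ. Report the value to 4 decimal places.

x̄ = 10.8333
Σ(xᵢ − x̄)² = 2438.8333 ⇒ m₂ = 406.47222
Σ(xᵢ − x̄)⁴ = 3873612.8194 ⇒ m₄ = 645602.13657
m₂² = 165219.66744
β₂ = m₄/m₂² = 645602.13657 / 165219.66744 ≈ 3.9075

3.9075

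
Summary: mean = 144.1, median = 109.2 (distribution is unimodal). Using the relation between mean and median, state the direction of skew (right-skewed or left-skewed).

mean − median = 144.1 − 109.2 = 34.9
mean > median ⇒ the longer tail is on the right ⇒ right-skewed (positively skewed).

right-skewed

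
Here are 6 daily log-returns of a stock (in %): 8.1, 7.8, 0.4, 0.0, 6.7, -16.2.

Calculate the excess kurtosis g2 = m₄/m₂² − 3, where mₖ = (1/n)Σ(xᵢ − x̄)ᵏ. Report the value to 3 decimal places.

0.156

x̄ = 1.1333
Σ(xᵢ − x̄)² = 426.2333 ⇒ m₂ = 71.03889
Σ(xᵢ − x̄)⁴ = 95559.9465 ⇒ m₄ = 15926.65775
m₂² = 5046.52373
g2 = m₄/m₂² − 3 = 3.15597 − 3 ≈ 0.156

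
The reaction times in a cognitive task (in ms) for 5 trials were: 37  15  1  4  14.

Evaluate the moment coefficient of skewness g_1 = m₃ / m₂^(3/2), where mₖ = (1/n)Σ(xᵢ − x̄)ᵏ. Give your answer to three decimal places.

0.841

x̄ = (37 + 15 + 1 + 4 + 14) / 5 = 14.2000
deviations (xᵢ − x̄): 22.8000, 0.8000, -13.2000, -10.2000, -0.2000
Σ(xᵢ − x̄)² = 798.8000 ⇒ m₂ = 798.8000/5 = 159.76000
Σ(xᵢ − x̄)³ = 8491.6800 ⇒ m₃ = 8491.6800/5 = 1698.33600
m₂^(3/2) = 159.76000^(1.5) = 2019.30573
g_1 = m₃ / m₂^(3/2) = 1698.33600 / 2019.30573 ≈ 0.841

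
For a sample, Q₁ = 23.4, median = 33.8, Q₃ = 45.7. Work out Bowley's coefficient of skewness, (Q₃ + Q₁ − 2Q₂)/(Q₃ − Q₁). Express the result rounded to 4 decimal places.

0.0673

numerator: Q₃ + Q₁ − 2Q₂ = 45.7 + 23.4 − 2×33.8 = 1.5000
denominator: Q₃ − Q₁ = 45.7 − 23.4 = 22.3000
Bowley skewness = 1.5000 / 22.3000 ≈ 0.0673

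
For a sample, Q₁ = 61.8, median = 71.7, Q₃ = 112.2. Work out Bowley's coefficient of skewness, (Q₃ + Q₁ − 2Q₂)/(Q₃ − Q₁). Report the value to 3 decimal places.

numerator: Q₃ + Q₁ − 2Q₂ = 112.2 + 61.8 − 2×71.7 = 30.6000
denominator: Q₃ − Q₁ = 112.2 − 61.8 = 50.4000
Bowley skewness = 30.6000 / 50.4000 ≈ 0.607

0.607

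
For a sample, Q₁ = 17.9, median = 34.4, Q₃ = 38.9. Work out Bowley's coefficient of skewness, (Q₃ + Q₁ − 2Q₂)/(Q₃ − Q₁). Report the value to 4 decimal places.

-0.5714

numerator: Q₃ + Q₁ − 2Q₂ = 38.9 + 17.9 − 2×34.4 = -12.0000
denominator: Q₃ − Q₁ = 38.9 − 17.9 = 21.0000
Bowley skewness = -12.0000 / 21.0000 ≈ -0.5714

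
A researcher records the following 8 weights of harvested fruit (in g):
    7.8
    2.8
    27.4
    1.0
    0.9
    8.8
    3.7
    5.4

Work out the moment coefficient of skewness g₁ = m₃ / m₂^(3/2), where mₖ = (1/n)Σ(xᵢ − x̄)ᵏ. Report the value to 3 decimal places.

x̄ = (7.8 + 2.8 + 27.4 + 1.0 + 0.9 + 8.8 + 3.7 + 5.4) / 8 = 7.2250
deviations (xᵢ − x̄): 0.5750, -4.4250, 20.1750, -6.2250, -6.3250, 1.5750, -3.5250, -1.8250
Σ(xᵢ − x̄)² = 523.9350 ⇒ m₂ = 523.9350/8 = 65.49187
Σ(xᵢ − x̄)³ = 7585.1587 ⇒ m₃ = 7585.1587/8 = 948.14484
m₂^(3/2) = 65.49187^(1.5) = 530.00643
g₁ = m₃ / m₂^(3/2) = 948.14484 / 530.00643 ≈ 1.789

1.789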